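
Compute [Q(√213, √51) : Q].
[Q(√213, √51) : Q] = 4

[Q(√213):Q] = 2 (min poly x^2 - 213, irreducible since 213 is squarefree > 1). For the top step, suppose √51 ∈ Q(√213), say √51 = c + d√213 with c, d ∈ Q. Squaring: 51 = c^2 + 213d^2 + 2cd√213. Since √213 ∉ Q this forces 2cd = 0. If d = 0 then √51 = c ∈ Q, contradicting 51 squarefree > 1. If c = 0 then 51 = 213d^2, so 213·51 = (213d)^2 is a perfect square in Q — but 213·51 = 10863 is not a perfect square (since 213 and 51 are distinct squarefree integers). Contradiction. Hence √51 ∉ Q(√213), so x^2 - 51 stays irreducible over Q(√213) and [Q(√213, √51) : Q(√213)] = 2. By the tower law, [Q(√213, √51) : Q] = 2 · 2 = 4.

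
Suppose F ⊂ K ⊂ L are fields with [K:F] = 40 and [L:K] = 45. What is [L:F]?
[L:F] = 1800

The tower law says that for any tower of field extensions F ⊂ K ⊂ L with finite degrees, [L:F] = [L:K] · [K:F]. Here this gives [L:F] = 45 · 40 = 1800.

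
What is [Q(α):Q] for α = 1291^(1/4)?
[Q(α):Q] = 4

α is a root of x^4 - 1291. By Eisenstein's criterion at the prime p = 1291 (which divides the constant term 1291 but p^2 = 1666681 does not, since 1291 is squarefree), x^4 - 1291 is irreducible over Q. Hence [Q(α):Q] = 4.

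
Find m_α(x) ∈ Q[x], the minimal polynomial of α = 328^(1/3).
m_α(x) = x^3 - 328

α satisfies α^3 = 328, so x^3 - 328 annihilates α. By the rational root test, a rational root p/q (in lowest terms) of x^3 - 328 would satisfy p^3 = 328 q^3, forcing q = 1 and p^3 = 328; but 328 is not a perfect cube, contradiction. A monic cubic over Q with no rational root is irreducible (any nontrivial factorization would include a linear factor). Hence x^3 - 328 is the minimal polynomial of α, and in particular [Q(α):Q] = 3.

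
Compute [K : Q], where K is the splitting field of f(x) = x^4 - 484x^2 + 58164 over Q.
[K : Q] = 4

Solving the quadratic in x^2: x^2 = (484 ± √(484^2 - 4·58164))/2 = (484 ± √1600)/2 = (484 ± 40)/2, giving x^2 = 222 or x^2 = 262. So f(x) = (x^2 - 222)(x^2 - 262) and the roots of f are ±√222, ±√262. Hence the splitting field is K = Q(√222, √262). Since 222 and 262 are distinct squarefree integers > 1, their product 58164 is not a perfect square, so √262 ∉ Q(√222). By the tower law [K:Q] = [Q(√222,√262):Q(√222)] · [Q(√222):Q] = 2 · 2 = 4.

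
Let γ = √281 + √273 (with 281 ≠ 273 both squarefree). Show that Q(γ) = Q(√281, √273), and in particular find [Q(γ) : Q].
[Q(γ) : Q] = 4 (equivalently, Q(γ) = Q(√281, √273))

Obviously Q(γ) ⊆ Q(√281, √273), and [Q(√281, √273):Q] = 4 (since 281, 273 are distinct squarefree integers > 1 with 76713 not a perfect square). To show equality we compute the minimal polynomial of γ. From γ = √281 + √273: γ^2 = 281 + 2√(76713) + 273 = 554 + 2√(76713), so γ^2 - 554 = 2√(76713); squaring, (γ^2 - 554)^2 = 4·76713, i.e. γ^4 - 1108γ^2 + 306916 - 306852 = 0, i.e. γ^4 - 1108γ^2 + 64 = 0. So γ is a root of x^4 - 1108x^2 + 64. This polynomial is irreducible over Q: it has no rational root (each ±√281 ± √273 is irrational), and any factorization into two quadratics over Q would force √(76713) ∈ Q (pairing opposite roots) or √281, √273 ∈ Q (other pairings), all impossible. Hence [Q(γ):Q] = 4 = [Q(√281, √273):Q], so Q(γ) = Q(√281, √273).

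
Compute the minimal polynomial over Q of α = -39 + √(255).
m_α(x) = x^2 + 78x + 1266

From α + 39 = √(255), squaring gives (α + 39)^2 = 255, i.e. α^2 + 78α + 1521 = 255, so α^2 + 78α + 1266 = 0. The discriminant of x^2 + 78x + 1266 is (78)^2 - 4·(1266) = 6084 - 5064 = 1020, and 4·(255) is not a perfect square in Q since 255 is squarefree and ≠ 1. Hence x^2 + 78x + 1266 is irreducible over Q and is the minimal polynomial of α.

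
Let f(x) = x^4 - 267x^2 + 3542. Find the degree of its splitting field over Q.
[K : Q] = 4

Solving the quadratic in x^2: x^2 = (267 ± √(267^2 - 4·3542))/2 = (267 ± √57121)/2 = (267 ± 239)/2, giving x^2 = 253 or x^2 = 14. So f(x) = (x^2 - 253)(x^2 - 14) and the roots of f are ±√253, ±√14. Hence the splitting field is K = Q(√253, √14). Since 253 and 14 are distinct squarefree integers > 1, their product 3542 is not a perfect square, so √14 ∉ Q(√253). By the tower law [K:Q] = [Q(√253,√14):Q(√253)] · [Q(√253):Q] = 2 · 2 = 4.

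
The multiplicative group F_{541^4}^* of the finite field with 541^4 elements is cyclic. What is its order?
|F_{541^4}^*| = 85662167760

F_{541^4} has 541^4 = 85662167761 elements; its multiplicative group consists of all nonzero elements, so |F_{541^4}^*| = 85662167761 - 1 = 85662167760. (It is cyclic since any finite subgroup of the multiplicative group of a field is cyclic.)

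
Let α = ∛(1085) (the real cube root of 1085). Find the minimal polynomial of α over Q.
m_α(x) = x^3 - 1085

α satisfies α^3 = 1085, so x^3 - 1085 annihilates α. By the rational root test, a rational root p/q (in lowest terms) of x^3 - 1085 would satisfy p^3 = 1085 q^3, forcing q = 1 and p^3 = 1085; but 1085 is not a perfect cube, contradiction. A monic cubic over Q with no rational root is irreducible (any nontrivial factorization would include a linear factor). Hence x^3 - 1085 is the minimal polynomial of α, and in particular [Q(α):Q] = 3.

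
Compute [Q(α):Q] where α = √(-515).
[Q(α):Q] = 2

[Q(α):Q] equals the degree of the minimal polynomial of α. Here α^2 = -515 and x^2 + 515 is irreducible (d = -515 is squarefree, ≠ 1, hence not a square), so deg(m_α) = 2. Thus [Q(α):Q] = 2.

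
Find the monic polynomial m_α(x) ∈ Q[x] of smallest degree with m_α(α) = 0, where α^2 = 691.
m_α(x) = x^2 - 691

α satisfies α^2 - 691 = 0, so x^2 - 691 annihilates α. Since d = 691 is squarefree and ≠ 1, it is not a perfect square in Q, so x^2 - 691 has no rational root and is therefore irreducible over Q (a degree-2 polynomial over a field is irreducible iff it has no root). Hence m_α(x) = x^2 - 691.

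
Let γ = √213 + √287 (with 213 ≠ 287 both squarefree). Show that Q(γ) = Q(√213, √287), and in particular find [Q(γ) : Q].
[Q(γ) : Q] = 4 (equivalently, Q(γ) = Q(√213, √287))

Obviously Q(γ) ⊆ Q(√213, √287), and [Q(√213, √287):Q] = 4 (since 213, 287 are distinct squarefree integers > 1 with 61131 not a perfect square). To show equality we compute the minimal polynomial of γ. From γ = √213 + √287: γ^2 = 213 + 2√(61131) + 287 = 500 + 2√(61131), so γ^2 - 500 = 2√(61131); squaring, (γ^2 - 500)^2 = 4·61131, i.e. γ^4 - 1000γ^2 + 250000 - 244524 = 0, i.e. γ^4 - 1000γ^2 + 5476 = 0. So γ is a root of x^4 - 1000x^2 + 5476. This polynomial is irreducible over Q: it has no rational root (each ±√213 ± √287 is irrational), and any factorization into two quadratics over Q would force √(61131) ∈ Q (pairing opposite roots) or √213, √287 ∈ Q (other pairings), all impossible. Hence [Q(γ):Q] = 4 = [Q(√213, √287):Q], so Q(γ) = Q(√213, √287).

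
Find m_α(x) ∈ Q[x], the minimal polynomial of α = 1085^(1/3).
m_α(x) = x^3 - 1085

α satisfies α^3 = 1085, so x^3 - 1085 annihilates α. By the rational root test, a rational root p/q (in lowest terms) of x^3 - 1085 would satisfy p^3 = 1085 q^3, forcing q = 1 and p^3 = 1085; but 1085 is not a perfect cube, contradiction. A monic cubic over Q with no rational root is irreducible (any nontrivial factorization would include a linear factor). Hence x^3 - 1085 is the minimal polynomial of α, and in particular [Q(α):Q] = 3.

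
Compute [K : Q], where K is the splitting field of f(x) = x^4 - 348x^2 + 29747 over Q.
[K : Q] = 4

Solving the quadratic in x^2: x^2 = (348 ± √(348^2 - 4·29747))/2 = (348 ± √2116)/2 = (348 ± 46)/2, giving x^2 = 151 or x^2 = 197. So f(x) = (x^2 - 151)(x^2 - 197) and the roots of f are ±√151, ±√197. Hence the splitting field is K = Q(√151, √197). Since 151 and 197 are distinct squarefree integers > 1, their product 29747 is not a perfect square, so √197 ∉ Q(√151). By the tower law [K:Q] = [Q(√151,√197):Q(√151)] · [Q(√151):Q] = 2 · 2 = 4.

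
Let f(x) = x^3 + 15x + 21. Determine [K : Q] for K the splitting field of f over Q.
[K : Q] = 6

By the rational root test, any rational root of the monic integer polynomial f(x) = x^3 + 15x + 21 must be an integer dividing the constant term 21, i.e. one of ±{1, 3, 7, 21}. Evaluating: f(1) = 37, f(-1) = 5, f(3) = 93, f(-3) = -51, f(7) = 469, f(-7) = -427, f(21) = 9597, f(-21) = -9555; none is 0, so f has no rational root and is therefore irreducible over Q (a cubic with no linear factor over a field is irreducible). For an irreducible cubic, the Galois group is A_3 or S_3 according as the discriminant disc(f) = -4a^3 - 27b^2 = -4·(15)^3 - 27·(21)^2 = -25407 is or is not a square in Q. Here disc(f) = -25407 is not a perfect square in Q, so the Galois group of f over Q is not contained in A_3 and must be all of S_3. The splitting field has degree |S_3| = 6 over Q, so [K : Q] = 6.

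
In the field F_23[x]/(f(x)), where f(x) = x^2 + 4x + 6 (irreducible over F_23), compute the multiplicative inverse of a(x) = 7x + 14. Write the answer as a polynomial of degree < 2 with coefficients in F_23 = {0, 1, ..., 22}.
a(x)^(-1) ≡ 18x + 13 (mod f(x))

Since f is irreducible over F_23, F_23[x]/(f) is a field and a(x) ≠ 0 has an inverse. Apply the extended Euclidean algorithm to f(x) and a(x) in F_23[x]: f(x) = (10x + 20)·a(x) + (2). The last nonzero remainder is the constant 2 = gcd(f, a) in F_23. Back-substituting through the division chain expresses 2 = s(x)·a(x) + t(x)·f(x) with s(x) ≡ 13x + 3 (mod f), so (13x + 3)·a(x) ≡ 2 (mod f). Multiplying by 2^(-1) ≡ 12 in F_23 gives a(x)^(-1) ≡ 12·(13x + 3) ≡ 18x + 13 (mod f). Check: (7x + 14)·(18x + 13) = 11x^2 + 21x + 21 ≡ 1 (mod x^2 + 4x + 6).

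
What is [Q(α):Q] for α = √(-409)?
[Q(α):Q] = 2

[Q(α):Q] equals the degree of the minimal polynomial of α. Here α^2 = -409 and x^2 + 409 is irreducible (d = -409 is squarefree, ≠ 1, hence not a square), so deg(m_α) = 2. Thus [Q(α):Q] = 2.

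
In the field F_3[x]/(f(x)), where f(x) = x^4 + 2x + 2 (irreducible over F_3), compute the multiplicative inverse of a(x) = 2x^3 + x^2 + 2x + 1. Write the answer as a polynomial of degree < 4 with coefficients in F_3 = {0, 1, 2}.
a(x)^(-1) ≡ 2x^3 (mod f(x))

Since f is irreducible over F_3, F_3[x]/(f) is a field and a(x) ≠ 0 has an inverse. Apply the extended Euclidean algorithm to f(x) and a(x) in F_3[x]: f(x) = (2x + 2)·a(x) + (2x);  a(x) = (x^2 + 2x + 1)·(2x) + (1). The last nonzero remainder is the constant 1 = gcd(f, a) in F_3. Back-substituting through the division chain expresses 1 = s(x)·a(x) + t(x)·f(x) with s(x) ≡ 2x^3 (mod f), so a(x)^(-1) ≡ s(x) = 2x^3 (mod f). Check: (2x^3 + x^2 + 2x + 1)·(2x^3) = x^6 + 2x^5 + x^4 + 2x^3 ≡ 1 (mod x^4 + 2x + 2).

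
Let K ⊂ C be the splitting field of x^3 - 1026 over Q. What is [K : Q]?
[K : Q] = 6

The roots of x^3 - 1026 are ∛1026, ω∛1026, ω^2∛1026 where ω = e^(2πi/3) is a primitive cube root of unity, so K = Q(∛1026, ω). Now [Q(∛1026):Q] = 3 (since 1026 is not a perfect cube, x^3 - 1026 is irreducible) and [Q(ω):Q] = 2. Both 2 and 3 divide [K:Q], and [K:Q] ≤ 3·2 = 6, so [K:Q] = 6. (Equivalently: Q(∛1026) ⊂ R but ω ∉ R, so [K : Q(∛1026)] = 2.)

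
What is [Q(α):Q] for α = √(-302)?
[Q(α):Q] = 2

[Q(α):Q] equals the degree of the minimal polynomial of α. Here α^2 = -302 and x^2 + 302 is irreducible (d = -302 is squarefree, ≠ 1, hence not a square), so deg(m_α) = 2. Thus [Q(α):Q] = 2.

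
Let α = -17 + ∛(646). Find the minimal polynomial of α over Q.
m_α(x) = x^3 + 51x^2 + 867x + 4267

Set β = α + 17 = ∛(646), so β^3 = 646. Then (α + 17)^3 - 646 = 0, i.e. α is a root of g(x) = (x + 17)^3 - 646 = x^3 + 51x^2 + 867x + 4267. Since g(x) = h(x + 17) where h(x) = x^3 - 646, and h is irreducible over Q (because 646 is not a perfect cube, so h has no rational root, and a monic cubic with no rational root is irreducible), g is also irreducible (irreducibility is preserved under the substitution x → x + 17). Hence m_α(x) = x^3 + 51x^2 + 867x + 4267.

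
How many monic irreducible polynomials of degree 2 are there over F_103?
There are 5253 monic irreducible polynomials of degree 2 over F_103

Each element of F_{103^2} that lies in no proper subfield is a root of exactly one monic irreducible of degree 2 over F_103, and each such polynomial has 2 distinct roots in F_{103^2}. By Möbius inversion the count is N_103(2) = (1/2) Σ_{d|2} μ(2/d) · 103^d = (1/2)(μ(2)·103^1 + μ(1)·103^2) = 10506/2 = 5253.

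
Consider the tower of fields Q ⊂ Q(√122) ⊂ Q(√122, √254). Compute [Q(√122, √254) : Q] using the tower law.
[Q(√122, √254) : Q] = 4

[Q(√122):Q] = 2 (min poly x^2 - 122, irreducible since 122 is squarefree > 1). For the top step, suppose √254 ∈ Q(√122), say √254 = c + d√122 with c, d ∈ Q. Squaring: 254 = c^2 + 122d^2 + 2cd√122. Since √122 ∉ Q this forces 2cd = 0. If d = 0 then √254 = c ∈ Q, contradicting 254 squarefree > 1. If c = 0 then 254 = 122d^2, so 122·254 = (122d)^2 is a perfect square in Q — but 122·254 = 30988 is not a perfect square (since 122 and 254 are distinct squarefree integers). Contradiction. Hence √254 ∉ Q(√122), so x^2 - 254 stays irreducible over Q(√122) and [Q(√122, √254) : Q(√122)] = 2. By the tower law, [Q(√122, √254) : Q] = 2 · 2 = 4.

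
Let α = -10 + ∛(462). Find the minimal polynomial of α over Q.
m_α(x) = x^3 + 30x^2 + 300x + 538

Set β = α + 10 = ∛(462), so β^3 = 462. Then (α + 10)^3 - 462 = 0, i.e. α is a root of g(x) = (x + 10)^3 - 462 = x^3 + 30x^2 + 300x + 538. Since g(x) = h(x + 10) where h(x) = x^3 - 462, and h is irreducible over Q (because 462 is not a perfect cube, so h has no rational root, and a monic cubic with no rational root is irreducible), g is also irreducible (irreducibility is preserved under the substitution x → x + 10). Hence m_α(x) = x^3 + 30x^2 + 300x + 538.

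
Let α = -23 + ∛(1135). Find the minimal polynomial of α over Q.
m_α(x) = x^3 + 69x^2 + 1587x + 11032

Set β = α + 23 = ∛(1135), so β^3 = 1135. Then (α + 23)^3 - 1135 = 0, i.e. α is a root of g(x) = (x + 23)^3 - 1135 = x^3 + 69x^2 + 1587x + 11032. Since g(x) = h(x + 23) where h(x) = x^3 - 1135, and h is irreducible over Q (because 1135 is not a perfect cube, so h has no rational root, and a monic cubic with no rational root is irreducible), g is also irreducible (irreducibility is preserved under the substitution x → x + 23). Hence m_α(x) = x^3 + 69x^2 + 1587x + 11032.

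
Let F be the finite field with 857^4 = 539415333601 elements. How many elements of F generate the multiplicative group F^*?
There are φ(539415333600) = 116055244800 primitive elements

F_q^* is cyclic of order q - 1 = 539415333600. A cyclic group of order m has exactly φ(m) generators. Here m = 539415333600 = 2^5 · 3 · 5^2 · 11 · 13 · 37 · 107 · 397, so the number of primitive elements is φ(539415333600) = 116055244800.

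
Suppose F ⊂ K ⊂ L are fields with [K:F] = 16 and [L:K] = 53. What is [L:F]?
[L:F] = 848

The tower law says that for any tower of field extensions F ⊂ K ⊂ L with finite degrees, [L:F] = [L:K] · [K:F]. Here this gives [L:F] = 53 · 16 = 848.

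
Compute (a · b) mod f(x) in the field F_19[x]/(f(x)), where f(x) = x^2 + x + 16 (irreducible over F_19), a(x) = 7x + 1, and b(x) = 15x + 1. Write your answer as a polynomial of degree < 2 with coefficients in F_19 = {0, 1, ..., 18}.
a · b ≡ 12x + 12 (mod f(x))

Multiply in F_19[x]: a(x)·b(x) = (7x + 1)·(15x + 1) = 10x^2 + 3x + 1. This has degree ≥ 2, so divide by f(x) over F_19: 10x^2 + 3x + 1 = (10)·(x^2 + x + 16) + (12x + 12). Hence a·b ≡ 12x + 12 (mod f). (F_19[x]/(f) is a field with 19^2 = 361 elements since f is irreducible of degree 2.)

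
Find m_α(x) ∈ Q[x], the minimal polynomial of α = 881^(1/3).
m_α(x) = x^3 - 881

α satisfies α^3 = 881, so x^3 - 881 annihilates α. By the rational root test, a rational root p/q (in lowest terms) of x^3 - 881 would satisfy p^3 = 881 q^3, forcing q = 1 and p^3 = 881; but 881 is not a perfect cube, contradiction. A monic cubic over Q with no rational root is irreducible (any nontrivial factorization would include a linear factor). Hence x^3 - 881 is the minimal polynomial of α, and in particular [Q(α):Q] = 3.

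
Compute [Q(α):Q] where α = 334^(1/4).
[Q(α):Q] = 4

α is a root of x^4 - 334. By Eisenstein's criterion at the prime p = 2 (which divides the constant term 334 but p^2 = 4 does not, since 334 is squarefree), x^4 - 334 is irreducible over Q. Hence [Q(α):Q] = 4.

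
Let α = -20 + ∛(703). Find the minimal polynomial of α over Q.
m_α(x) = x^3 + 60x^2 + 1200x + 7297

Set β = α + 20 = ∛(703), so β^3 = 703. Then (α + 20)^3 - 703 = 0, i.e. α is a root of g(x) = (x + 20)^3 - 703 = x^3 + 60x^2 + 1200x + 7297. Since g(x) = h(x + 20) where h(x) = x^3 - 703, and h is irreducible over Q (because 703 is not a perfect cube, so h has no rational root, and a monic cubic with no rational root is irreducible), g is also irreducible (irreducibility is preserved under the substitution x → x + 20). Hence m_α(x) = x^3 + 60x^2 + 1200x + 7297.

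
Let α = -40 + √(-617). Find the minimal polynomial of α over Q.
m_α(x) = x^2 + 80x + 2217

From α + 40 = √(-617), squaring gives (α + 40)^2 = -617, i.e. α^2 + 80α + 1600 = -617, so α^2 + 80α + 2217 = 0. The discriminant of x^2 + 80x + 2217 is (80)^2 - 4·(2217) = 6400 - 8868 = -2468, and 4·(-617) is not a perfect square in Q since -617 is squarefree and ≠ 1. Hence x^2 + 80x + 2217 is irreducible over Q and is the minimal polynomial of α.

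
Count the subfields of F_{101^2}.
F_{101^2} has 2 subfields

The subfields of F_{p^n} are exactly the fields F_{p^d} for d | n (each is the fixed field of the unique index-d subgroup of Gal(F_{p^n}/F_p) ≅ Z/nZ). The divisors of n = 2 are {1, 2}, giving 2 subfields: F_{101^1}, F_{101^2}.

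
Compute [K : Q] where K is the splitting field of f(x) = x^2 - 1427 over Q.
[K : Q] = 2

f(x) = x^2 - 1427 factors as (x - √1427)(x + √1427). The splitting field is K = Q(√1427). Since 1427 is squarefree and > 1, it is not a perfect square, so x^2 - 1427 is irreducible over Q and [Q(√1427) : Q] = 2. Hence [K : Q] = 2.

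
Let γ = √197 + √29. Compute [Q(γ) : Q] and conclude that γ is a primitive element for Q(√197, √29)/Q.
[Q(γ) : Q] = 4 (equivalently, Q(γ) = Q(√197, √29))

Obviously Q(γ) ⊆ Q(√197, √29), and [Q(√197, √29):Q] = 4 (since 197, 29 are distinct squarefree integers > 1 with 5713 not a perfect square). To show equality we compute the minimal polynomial of γ. From γ = √197 + √29: γ^2 = 197 + 2√(5713) + 29 = 226 + 2√(5713), so γ^2 - 226 = 2√(5713); squaring, (γ^2 - 226)^2 = 4·5713, i.e. γ^4 - 452γ^2 + 51076 - 22852 = 0, i.e. γ^4 - 452γ^2 + 28224 = 0. So γ is a root of x^4 - 452x^2 + 28224. This polynomial is irreducible over Q: it has no rational root (each ±√197 ± √29 is irrational), and any factorization into two quadratics over Q would force √(5713) ∈ Q (pairing opposite roots) or √197, √29 ∈ Q (other pairings), all impossible. Hence [Q(γ):Q] = 4 = [Q(√197, √29):Q], so Q(γ) = Q(√197, √29).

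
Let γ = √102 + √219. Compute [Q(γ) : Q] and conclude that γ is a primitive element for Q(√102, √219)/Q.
[Q(γ) : Q] = 4 (equivalently, Q(γ) = Q(√102, √219))

Obviously Q(γ) ⊆ Q(√102, √219), and [Q(√102, √219):Q] = 4 (since 102, 219 are distinct squarefree integers > 1 with 22338 not a perfect square). To show equality we compute the minimal polynomial of γ. From γ = √102 + √219: γ^2 = 102 + 2√(22338) + 219 = 321 + 2√(22338), so γ^2 - 321 = 2√(22338); squaring, (γ^2 - 321)^2 = 4·22338, i.e. γ^4 - 642γ^2 + 103041 - 89352 = 0, i.e. γ^4 - 642γ^2 + 13689 = 0. So γ is a root of x^4 - 642x^2 + 13689. This polynomial is irreducible over Q: it has no rational root (each ±√102 ± √219 is irrational), and any factorization into two quadratics over Q would force √(22338) ∈ Q (pairing opposite roots) or √102, √219 ∈ Q (other pairings), all impossible. Hence [Q(γ):Q] = 4 = [Q(√102, √219):Q], so Q(γ) = Q(√102, √219).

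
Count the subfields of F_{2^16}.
F_{2^16} has 5 subfields

The subfields of F_{p^n} are exactly the fields F_{p^d} for d | n (each is the fixed field of the unique index-d subgroup of Gal(F_{p^n}/F_p) ≅ Z/nZ). The divisors of n = 16 are {1, 2, 4, 8, 16}, giving 5 subfields: F_{2^1}, F_{2^2}, F_{2^4}, F_{2^8}, F_{2^16}.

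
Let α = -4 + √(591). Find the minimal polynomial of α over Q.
m_α(x) = x^2 + 8x - 575

From α + 4 = √(591), squaring gives (α + 4)^2 = 591, i.e. α^2 + 8α + 16 = 591, so α^2 + 8α - 575 = 0. The discriminant of x^2 + 8x - 575 is (8)^2 - 4·(-575) = 64 + 2300 = 2364, and 4·(591) is not a perfect square in Q since 591 is squarefree and ≠ 1. Hence x^2 + 8x - 575 is irreducible over Q and is the minimal polynomial of α.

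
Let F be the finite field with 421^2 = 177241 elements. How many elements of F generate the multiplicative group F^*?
There are φ(177240) = 40320 primitive elements

F_q^* is cyclic of order q - 1 = 177240. A cyclic group of order m has exactly φ(m) generators. Here m = 177240 = 2^3 · 3 · 5 · 7 · 211, so the number of primitive elements is φ(177240) = 40320.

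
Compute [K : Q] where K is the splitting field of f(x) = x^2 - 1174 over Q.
[K : Q] = 2

f(x) = x^2 - 1174 factors as (x - √1174)(x + √1174). The splitting field is K = Q(√1174). Since 1174 is squarefree and > 1, it is not a perfect square, so x^2 - 1174 is irreducible over Q and [Q(√1174) : Q] = 2. Hence [K : Q] = 2.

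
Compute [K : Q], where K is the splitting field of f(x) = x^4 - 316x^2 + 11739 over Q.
[K : Q] = 4

Solving the quadratic in x^2: x^2 = (316 ± √(316^2 - 4·11739))/2 = (316 ± √52900)/2 = (316 ± 230)/2, giving x^2 = 43 or x^2 = 273. So f(x) = (x^2 - 43)(x^2 - 273) and the roots of f are ±√43, ±√273. Hence the splitting field is K = Q(√43, √273). Since 43 and 273 are distinct squarefree integers > 1, their product 11739 is not a perfect square, so √273 ∉ Q(√43). By the tower law [K:Q] = [Q(√43,√273):Q(√43)] · [Q(√43):Q] = 2 · 2 = 4.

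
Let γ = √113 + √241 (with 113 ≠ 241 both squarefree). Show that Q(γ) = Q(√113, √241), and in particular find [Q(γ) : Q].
[Q(γ) : Q] = 4 (equivalently, Q(γ) = Q(√113, √241))

Obviously Q(γ) ⊆ Q(√113, √241), and [Q(√113, √241):Q] = 4 (since 113, 241 are distinct squarefree integers > 1 with 27233 not a perfect square). To show equality we compute the minimal polynomial of γ. From γ = √113 + √241: γ^2 = 113 + 2√(27233) + 241 = 354 + 2√(27233), so γ^2 - 354 = 2√(27233); squaring, (γ^2 - 354)^2 = 4·27233, i.e. γ^4 - 708γ^2 + 125316 - 108932 = 0, i.e. γ^4 - 708γ^2 + 16384 = 0. So γ is a root of x^4 - 708x^2 + 16384. This polynomial is irreducible over Q: it has no rational root (each ±√113 ± √241 is irrational), and any factorization into two quadratics over Q would force √(27233) ∈ Q (pairing opposite roots) or √113, √241 ∈ Q (other pairings), all impossible. Hence [Q(γ):Q] = 4 = [Q(√113, √241):Q], so Q(γ) = Q(√113, √241).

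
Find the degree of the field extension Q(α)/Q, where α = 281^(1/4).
[Q(α):Q] = 4

α is a root of x^4 - 281. By Eisenstein's criterion at the prime p = 281 (which divides the constant term 281 but p^2 = 78961 does not, since 281 is squarefree), x^4 - 281 is irreducible over Q. Hence [Q(α):Q] = 4.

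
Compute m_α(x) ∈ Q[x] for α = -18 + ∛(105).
m_α(x) = x^3 + 54x^2 + 972x + 5727

Set β = α + 18 = ∛(105), so β^3 = 105. Then (α + 18)^3 - 105 = 0, i.e. α is a root of g(x) = (x + 18)^3 - 105 = x^3 + 54x^2 + 972x + 5727. Since g(x) = h(x + 18) where h(x) = x^3 - 105, and h is irreducible over Q (because 105 is not a perfect cube, so h has no rational root, and a monic cubic with no rational root is irreducible), g is also irreducible (irreducibility is preserved under the substitution x → x + 18). Hence m_α(x) = x^3 + 54x^2 + 972x + 5727.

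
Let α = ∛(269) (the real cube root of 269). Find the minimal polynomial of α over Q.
m_α(x) = x^3 - 269

α satisfies α^3 = 269, so x^3 - 269 annihilates α. By the rational root test, a rational root p/q (in lowest terms) of x^3 - 269 would satisfy p^3 = 269 q^3, forcing q = 1 and p^3 = 269; but 269 is not a perfect cube, contradiction. A monic cubic over Q with no rational root is irreducible (any nontrivial factorization would include a linear factor). Hence x^3 - 269 is the minimal polynomial of α, and in particular [Q(α):Q] = 3.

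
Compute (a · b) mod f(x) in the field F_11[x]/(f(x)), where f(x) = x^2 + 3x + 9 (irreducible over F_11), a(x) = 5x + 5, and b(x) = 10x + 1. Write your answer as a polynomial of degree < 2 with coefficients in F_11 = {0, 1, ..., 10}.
a · b ≡ 4x + 6 (mod f(x))

Multiply in F_11[x]: a(x)·b(x) = (5x + 5)·(10x + 1) = 6x^2 + 5. This has degree ≥ 2, so divide by f(x) over F_11: 6x^2 + 5 = (6)·(x^2 + 3x + 9) + (4x + 6). Hence a·b ≡ 4x + 6 (mod f). (F_11[x]/(f) is a field with 11^2 = 121 elements since f is irreducible of degree 2.)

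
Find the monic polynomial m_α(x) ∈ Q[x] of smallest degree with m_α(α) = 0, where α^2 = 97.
m_α(x) = x^2 - 97

α satisfies α^2 - 97 = 0, so x^2 - 97 annihilates α. Since d = 97 is squarefree and ≠ 1, it is not a perfect square in Q, so x^2 - 97 has no rational root and is therefore irreducible over Q (a degree-2 polynomial over a field is irreducible iff it has no root). Hence m_α(x) = x^2 - 97.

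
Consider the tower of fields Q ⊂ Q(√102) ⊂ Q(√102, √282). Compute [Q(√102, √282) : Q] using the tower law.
[Q(√102, √282) : Q] = 4

[Q(√102):Q] = 2 (min poly x^2 - 102, irreducible since 102 is squarefree > 1). For the top step, suppose √282 ∈ Q(√102), say √282 = c + d√102 with c, d ∈ Q. Squaring: 282 = c^2 + 102d^2 + 2cd√102. Since √102 ∉ Q this forces 2cd = 0. If d = 0 then √282 = c ∈ Q, contradicting 282 squarefree > 1. If c = 0 then 282 = 102d^2, so 102·282 = (102d)^2 is a perfect square in Q — but 102·282 = 28764 is not a perfect square (since 102 and 282 are distinct squarefree integers). Contradiction. Hence √282 ∉ Q(√102), so x^2 - 282 stays irreducible over Q(√102) and [Q(√102, √282) : Q(√102)] = 2. By the tower law, [Q(√102, √282) : Q] = 2 · 2 = 4.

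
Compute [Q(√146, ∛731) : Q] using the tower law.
[Q(√146, ∛731) : Q] = 6

Let L = Q(√146, ∛731). Since Q(√146) ⊂ L and [Q(√146):Q] = 2, the tower law gives 2 | [L:Q]. Likewise Q(∛731) ⊂ L with [Q(∛731):Q] = 3 (because 731 is not a perfect cube), so 3 | [L:Q]. As gcd(2,3) = 1, [L:Q] is divisible by 6. Conversely L is generated over Q by √146 and ∛731, so [L:Q] ≤ 2·3 = 6. Therefore [Q(√146, ∛731) : Q] = 6.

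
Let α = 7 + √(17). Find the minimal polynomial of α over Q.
m_α(x) = x^2 - 14x + 32

From α - 7 = √(17), squaring gives (α - 7)^2 = 17, i.e. α^2 - 14α + 49 = 17, so α^2 - 14α + 32 = 0. The discriminant of x^2 - 14x + 32 is (-14)^2 - 4·(32) = 196 - 128 = 68, and 4·(17) is not a perfect square in Q since 17 is squarefree and ≠ 1. Hence x^2 - 14x + 32 is irreducible over Q and is the minimal polynomial of α.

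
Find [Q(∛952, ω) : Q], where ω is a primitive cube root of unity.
[Q(∛952, ω) : Q] = 6

[Q(∛952):Q] = 3 (min poly x^3 - 952, irreducible since 952 is not a perfect cube). [Q(ω):Q] = 2 (min poly x^2 + x + 1). Since Q(∛952) ⊂ R and ω ∉ R, we have ω ∉ Q(∛952), so x^2 + x + 1 remains irreducible over Q(∛952) and [Q(∛952, ω) : Q(∛952)] = 2. By the tower law, [Q(∛952, ω) : Q] = 3 · 2 = 6. (In fact Q(∛952, ω) is the splitting field of x^3 - 952 over Q.)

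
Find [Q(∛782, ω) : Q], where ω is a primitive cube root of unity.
[Q(∛782, ω) : Q] = 6

[Q(∛782):Q] = 3 (min poly x^3 - 782, irreducible since 782 is not a perfect cube). [Q(ω):Q] = 2 (min poly x^2 + x + 1). Since Q(∛782) ⊂ R and ω ∉ R, we have ω ∉ Q(∛782), so x^2 + x + 1 remains irreducible over Q(∛782) and [Q(∛782, ω) : Q(∛782)] = 2. By the tower law, [Q(∛782, ω) : Q] = 3 · 2 = 6. (In fact Q(∛782, ω) is the splitting field of x^3 - 782 over Q.)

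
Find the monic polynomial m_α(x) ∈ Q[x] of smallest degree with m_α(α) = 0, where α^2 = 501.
m_α(x) = x^2 - 501

α satisfies α^2 - 501 = 0, so x^2 - 501 annihilates α. Since d = 501 is squarefree and ≠ 1, it is not a perfect square in Q, so x^2 - 501 has no rational root and is therefore irreducible over Q (a degree-2 polynomial over a field is irreducible iff it has no root). Hence m_α(x) = x^2 - 501.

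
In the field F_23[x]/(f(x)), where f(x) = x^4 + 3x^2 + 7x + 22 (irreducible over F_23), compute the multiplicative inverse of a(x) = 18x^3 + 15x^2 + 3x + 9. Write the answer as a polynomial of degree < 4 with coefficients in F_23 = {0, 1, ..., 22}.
a(x)^(-1) ≡ 8x^3 + 6x^2 + 22x + 17 (mod f(x))

Since f is irreducible over F_23, F_23[x]/(f) is a field and a(x) ≠ 0 has an inverse. Apply the extended Euclidean algorithm to f(x) and a(x) in F_23[x]: f(x) = (9x + 4)·a(x) + (8x^2 + 6x + 9);  a(x) = (8x + 16)·(8x^2 + 6x + 9) + (19x + 3);  (8x^2 + 6x + 9) = (21x + 20)·(19x + 3) + (18). The last nonzero remainder is the constant 18 = gcd(f, a) in F_23. Back-substituting through the division chain expresses 18 = s(x)·a(x) + t(x)·f(x) with s(x) ≡ 6x^3 + 16x^2 + 5x + 7 (mod f), so (6x^3 + 16x^2 + 5x + 7)·a(x) ≡ 18 (mod f). Multiplying by 18^(-1) ≡ 9 in F_23 gives a(x)^(-1) ≡ 9·(6x^3 + 16x^2 + 5x + 7) ≡ 8x^3 + 6x^2 + 22x + 17 (mod f). Check: (18x^3 + 15x^2 + 3x + 9)·(8x^3 + 6x^2 + 22x + 17) = 6x^6 + 21x^5 + 4x^4 + 13x^3 + 7x^2 + 19x + 15 ≡ 1 (mod x^4 + 3x^2 + 7x + 22).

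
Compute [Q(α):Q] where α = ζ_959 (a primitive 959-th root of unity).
[Q(α):Q] = 816

The minimal polynomial of ζ_959 over Q is the 959-th cyclotomic polynomial Φ_959(x), which is irreducible over Q and has degree φ(959) = 816. Hence [Q(α):Q] = φ(959) = 816.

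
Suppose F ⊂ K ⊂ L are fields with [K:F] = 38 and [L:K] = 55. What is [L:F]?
[L:F] = 2090

The tower law says that for any tower of field extensions F ⊂ K ⊂ L with finite degrees, [L:F] = [L:K] · [K:F]. Here this gives [L:F] = 55 · 38 = 2090.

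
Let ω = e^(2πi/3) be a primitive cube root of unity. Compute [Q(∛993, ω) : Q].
[Q(∛993, ω) : Q] = 6

[Q(∛993):Q] = 3 (min poly x^3 - 993, irreducible since 993 is not a perfect cube). [Q(ω):Q] = 2 (min poly x^2 + x + 1). Since Q(∛993) ⊂ R and ω ∉ R, we have ω ∉ Q(∛993), so x^2 + x + 1 remains irreducible over Q(∛993) and [Q(∛993, ω) : Q(∛993)] = 2. By the tower law, [Q(∛993, ω) : Q] = 3 · 2 = 6. (In fact Q(∛993, ω) is the splitting field of x^3 - 993 over Q.)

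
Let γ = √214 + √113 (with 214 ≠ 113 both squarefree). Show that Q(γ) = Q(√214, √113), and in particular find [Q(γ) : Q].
[Q(γ) : Q] = 4 (equivalently, Q(γ) = Q(√214, √113))

Obviously Q(γ) ⊆ Q(√214, √113), and [Q(√214, √113):Q] = 4 (since 214, 113 are distinct squarefree integers > 1 with 24182 not a perfect square). To show equality we compute the minimal polynomial of γ. From γ = √214 + √113: γ^2 = 214 + 2√(24182) + 113 = 327 + 2√(24182), so γ^2 - 327 = 2√(24182); squaring, (γ^2 - 327)^2 = 4·24182, i.e. γ^4 - 654γ^2 + 106929 - 96728 = 0, i.e. γ^4 - 654γ^2 + 10201 = 0. So γ is a root of x^4 - 654x^2 + 10201. This polynomial is irreducible over Q: it has no rational root (each ±√214 ± √113 is irrational), and any factorization into two quadratics over Q would force √(24182) ∈ Q (pairing opposite roots) or √214, √113 ∈ Q (other pairings), all impossible. Hence [Q(γ):Q] = 4 = [Q(√214, √113):Q], so Q(γ) = Q(√214, √113).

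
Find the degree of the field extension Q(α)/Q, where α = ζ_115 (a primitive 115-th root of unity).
[Q(α):Q] = 88

The minimal polynomial of ζ_115 over Q is the 115-th cyclotomic polynomial Φ_115(x), which is irreducible over Q and has degree φ(115) = 88. Hence [Q(α):Q] = φ(115) = 88.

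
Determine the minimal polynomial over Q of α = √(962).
m_α(x) = x^2 - 962

α satisfies α^2 - 962 = 0, so x^2 - 962 annihilates α. Since d = 962 is squarefree and ≠ 1, it is not a perfect square in Q, so x^2 - 962 has no rational root and is therefore irreducible over Q (a degree-2 polynomial over a field is irreducible iff it has no root). Hence m_α(x) = x^2 - 962.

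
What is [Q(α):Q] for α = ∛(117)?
[Q(α):Q] = 3

The minimal polynomial of α is x^3 - 117, irreducible over Q since 117 is not a perfect cube (so x^3 - 117 has no rational root). Hence [Q(α):Q] = deg(m_α) = 3.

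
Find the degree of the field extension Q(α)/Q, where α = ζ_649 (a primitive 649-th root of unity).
[Q(α):Q] = 580

The minimal polynomial of ζ_649 over Q is the 649-th cyclotomic polynomial Φ_649(x), which is irreducible over Q and has degree φ(649) = 580. Hence [Q(α):Q] = φ(649) = 580.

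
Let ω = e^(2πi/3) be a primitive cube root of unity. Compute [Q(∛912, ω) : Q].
[Q(∛912, ω) : Q] = 6

[Q(∛912):Q] = 3 (min poly x^3 - 912, irreducible since 912 is not a perfect cube). [Q(ω):Q] = 2 (min poly x^2 + x + 1). Since Q(∛912) ⊂ R and ω ∉ R, we have ω ∉ Q(∛912), so x^2 + x + 1 remains irreducible over Q(∛912) and [Q(∛912, ω) : Q(∛912)] = 2. By the tower law, [Q(∛912, ω) : Q] = 3 · 2 = 6. (In fact Q(∛912, ω) is the splitting field of x^3 - 912 over Q.)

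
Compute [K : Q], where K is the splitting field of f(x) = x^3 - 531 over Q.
[K : Q] = 6

The roots of x^3 - 531 are ∛531, ω∛531, ω^2∛531 where ω = e^(2πi/3) is a primitive cube root of unity, so K = Q(∛531, ω). Now [Q(∛531):Q] = 3 (since 531 is not a perfect cube, x^3 - 531 is irreducible) and [Q(ω):Q] = 2. Both 2 and 3 divide [K:Q], and [K:Q] ≤ 3·2 = 6, so [K:Q] = 6. (Equivalently: Q(∛531) ⊂ R but ω ∉ R, so [K : Q(∛531)] = 2.)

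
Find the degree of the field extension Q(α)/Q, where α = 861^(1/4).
[Q(α):Q] = 4

α is a root of x^4 - 861. By Eisenstein's criterion at the prime p = 3 (which divides the constant term 861 but p^2 = 9 does not, since 861 is squarefree), x^4 - 861 is irreducible over Q. Hence [Q(α):Q] = 4.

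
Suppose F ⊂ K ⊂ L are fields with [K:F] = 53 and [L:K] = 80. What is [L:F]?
[L:F] = 4240

The tower law says that for any tower of field extensions F ⊂ K ⊂ L with finite degrees, [L:F] = [L:K] · [K:F]. Here this gives [L:F] = 80 · 53 = 4240.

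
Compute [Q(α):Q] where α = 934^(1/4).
[Q(α):Q] = 4

α is a root of x^4 - 934. By Eisenstein's criterion at the prime p = 2 (which divides the constant term 934 but p^2 = 4 does not, since 934 is squarefree), x^4 - 934 is irreducible over Q. Hence [Q(α):Q] = 4.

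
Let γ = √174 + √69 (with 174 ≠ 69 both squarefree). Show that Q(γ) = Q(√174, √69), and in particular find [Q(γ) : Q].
[Q(γ) : Q] = 4 (equivalently, Q(γ) = Q(√174, √69))

Obviously Q(γ) ⊆ Q(√174, √69), and [Q(√174, √69):Q] = 4 (since 174, 69 are distinct squarefree integers > 1 with 12006 not a perfect square). To show equality we compute the minimal polynomial of γ. From γ = √174 + √69: γ^2 = 174 + 2√(12006) + 69 = 243 + 2√(12006), so γ^2 - 243 = 2√(12006); squaring, (γ^2 - 243)^2 = 4·12006, i.e. γ^4 - 486γ^2 + 59049 - 48024 = 0, i.e. γ^4 - 486γ^2 + 11025 = 0. So γ is a root of x^4 - 486x^2 + 11025. This polynomial is irreducible over Q: it has no rational root (each ±√174 ± √69 is irrational), and any factorization into two quadratics over Q would force √(12006) ∈ Q (pairing opposite roots) or √174, √69 ∈ Q (other pairings), all impossible. Hence [Q(γ):Q] = 4 = [Q(√174, √69):Q], so Q(γ) = Q(√174, √69).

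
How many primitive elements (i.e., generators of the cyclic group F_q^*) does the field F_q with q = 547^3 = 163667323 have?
There are φ(163667322) = 42830208 primitive elements

F_q^* is cyclic of order q - 1 = 163667322. A cyclic group of order m has exactly φ(m) generators. Here m = 163667322 = 2 · 3^2 · 7 · 13 · 163 · 613, so the number of primitive elements is φ(163667322) = 42830208.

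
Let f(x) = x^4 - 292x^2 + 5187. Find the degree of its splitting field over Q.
[K : Q] = 4

Solving the quadratic in x^2: x^2 = (292 ± √(292^2 - 4·5187))/2 = (292 ± √64516)/2 = (292 ± 254)/2, giving x^2 = 19 or x^2 = 273. So f(x) = (x^2 - 19)(x^2 - 273) and the roots of f are ±√19, ±√273. Hence the splitting field is K = Q(√19, √273). Since 19 and 273 are distinct squarefree integers > 1, their product 5187 is not a perfect square, so √273 ∉ Q(√19). By the tower law [K:Q] = [Q(√19,√273):Q(√19)] · [Q(√19):Q] = 2 · 2 = 4.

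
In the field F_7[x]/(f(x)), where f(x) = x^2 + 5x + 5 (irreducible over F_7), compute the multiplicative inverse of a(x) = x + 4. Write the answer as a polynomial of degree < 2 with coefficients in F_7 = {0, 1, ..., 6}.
a(x)^(-1) ≡ 6x + 6 (mod f(x))

Since f is irreducible over F_7, F_7[x]/(f) is a field and a(x) ≠ 0 has an inverse. Apply the extended Euclidean algorithm to f(x) and a(x) in F_7[x]: f(x) = (x + 1)·a(x) + (1). The last nonzero remainder is the constant 1 = gcd(f, a) in F_7. Back-substituting through the division chain expresses 1 = s(x)·a(x) + t(x)·f(x) with s(x) ≡ 6x + 6 (mod f), so a(x)^(-1) ≡ s(x) = 6x + 6 (mod f). Check: (x + 4)·(6x + 6) = 6x^2 + 2x + 3 ≡ 1 (mod x^2 + 5x + 5).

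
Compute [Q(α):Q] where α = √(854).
[Q(α):Q] = 2

[Q(α):Q] equals the degree of the minimal polynomial of α. Here α^2 = 854 and x^2 - 854 is irreducible (d = 854 is squarefree, ≠ 1, hence not a square), so deg(m_α) = 2. Thus [Q(α):Q] = 2.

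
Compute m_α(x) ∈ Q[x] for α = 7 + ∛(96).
m_α(x) = x^3 - 21x^2 + 147x - 439

Set β = α - 7 = ∛(96), so β^3 = 96. Then (α - 7)^3 - 96 = 0, i.e. α is a root of g(x) = (x - 7)^3 - 96 = x^3 - 21x^2 + 147x - 439. Since g(x) = h(x - 7) where h(x) = x^3 - 96, and h is irreducible over Q (because 96 is not a perfect cube, so h has no rational root, and a monic cubic with no rational root is irreducible), g is also irreducible (irreducibility is preserved under the substitution x → x - 7). Hence m_α(x) = x^3 - 21x^2 + 147x - 439.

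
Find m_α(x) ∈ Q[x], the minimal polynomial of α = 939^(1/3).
m_α(x) = x^3 - 939

α satisfies α^3 = 939, so x^3 - 939 annihilates α. By the rational root test, a rational root p/q (in lowest terms) of x^3 - 939 would satisfy p^3 = 939 q^3, forcing q = 1 and p^3 = 939; but 939 is not a perfect cube, contradiction. A monic cubic over Q with no rational root is irreducible (any nontrivial factorization would include a linear factor). Hence x^3 - 939 is the minimal polynomial of α, and in particular [Q(α):Q] = 3.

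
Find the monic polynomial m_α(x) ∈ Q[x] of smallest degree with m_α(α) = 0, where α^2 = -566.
m_α(x) = x^2 + 566

α satisfies α^2 + 566 = 0, so x^2 + 566 annihilates α. Since d = -566 is squarefree and ≠ 1, it is not a perfect square in Q, so x^2 + 566 has no rational root and is therefore irreducible over Q (a degree-2 polynomial over a field is irreducible iff it has no root). Hence m_α(x) = x^2 + 566.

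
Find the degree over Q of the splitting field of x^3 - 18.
[K : Q] = 6

The roots of x^3 - 18 are ∛18, ω∛18, ω^2∛18 where ω = e^(2πi/3) is a primitive cube root of unity, so K = Q(∛18, ω). Now [Q(∛18):Q] = 3 (since 18 is not a perfect cube, x^3 - 18 is irreducible) and [Q(ω):Q] = 2. Both 2 and 3 divide [K:Q], and [K:Q] ≤ 3·2 = 6, so [K:Q] = 6. (Equivalently: Q(∛18) ⊂ R but ω ∉ R, so [K : Q(∛18)] = 2.)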